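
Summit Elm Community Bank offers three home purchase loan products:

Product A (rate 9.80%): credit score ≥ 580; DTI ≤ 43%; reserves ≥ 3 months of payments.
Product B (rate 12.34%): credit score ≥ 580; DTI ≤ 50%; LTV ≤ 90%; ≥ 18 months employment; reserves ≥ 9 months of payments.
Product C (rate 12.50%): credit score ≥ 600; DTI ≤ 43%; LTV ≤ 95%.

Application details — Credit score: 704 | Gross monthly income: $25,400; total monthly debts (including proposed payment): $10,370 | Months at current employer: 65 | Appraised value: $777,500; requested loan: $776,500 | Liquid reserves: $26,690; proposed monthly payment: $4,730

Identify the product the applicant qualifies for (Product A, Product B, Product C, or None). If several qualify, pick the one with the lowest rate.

DTI = 10,370/25,400 = 40.8%.
LTV = 776,500/777,500 = 99.9%.
Reserves = 26,690/4,730 = 5.6 months.
Product A: score 704 ≥ 580; DTI 40.8% ≤ 43%; reserves 5.6 ≥ 3 mo → qualifies.
Product B: score 704 ≥ 580; DTI 40.8% ≤ 50%; LTV 99.9% > 90%; employment 65 ≥ 18 mo; reserves 5.6 < 9 mo → does not qualify.
Product C: score 704 ≥ 600; DTI 40.8% ≤ 43%; LTV 99.9% > 95% → does not qualify.

Product A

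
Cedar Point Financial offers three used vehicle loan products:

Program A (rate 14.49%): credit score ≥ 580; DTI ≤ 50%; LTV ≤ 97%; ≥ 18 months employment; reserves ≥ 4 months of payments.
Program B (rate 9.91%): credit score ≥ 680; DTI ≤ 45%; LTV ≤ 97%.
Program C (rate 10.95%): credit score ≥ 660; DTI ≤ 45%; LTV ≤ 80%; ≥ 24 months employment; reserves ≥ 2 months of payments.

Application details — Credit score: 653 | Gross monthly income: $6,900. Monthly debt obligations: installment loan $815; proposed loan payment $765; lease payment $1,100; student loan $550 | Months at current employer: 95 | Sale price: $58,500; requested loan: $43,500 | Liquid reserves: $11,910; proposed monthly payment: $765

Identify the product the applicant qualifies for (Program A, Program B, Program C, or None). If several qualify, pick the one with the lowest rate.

Program A

Total debts = (815 + 765 + 1,100 + 550) = 3,230; DTI = 3,230/6,900 = 46.8%.
LTV = 43,500/58,500 = 74.4%.
Reserves = 11,910/765 = 15.6 months.
Program A: score 653 ≥ 580; DTI 46.8% ≤ 50%; LTV 74.4% ≤ 97%; employment 95 ≥ 18 mo; reserves 15.6 ≥ 4 mo → qualifies.
Program B: score 653 < 680; DTI 46.8% > 45%; LTV 74.4% ≤ 97% → does not qualify.
Program C: score 653 < 660; DTI 46.8% > 45%; LTV 74.4% ≤ 80%; employment 95 ≥ 24 mo; reserves 15.6 ≥ 2 mo → does not qualify.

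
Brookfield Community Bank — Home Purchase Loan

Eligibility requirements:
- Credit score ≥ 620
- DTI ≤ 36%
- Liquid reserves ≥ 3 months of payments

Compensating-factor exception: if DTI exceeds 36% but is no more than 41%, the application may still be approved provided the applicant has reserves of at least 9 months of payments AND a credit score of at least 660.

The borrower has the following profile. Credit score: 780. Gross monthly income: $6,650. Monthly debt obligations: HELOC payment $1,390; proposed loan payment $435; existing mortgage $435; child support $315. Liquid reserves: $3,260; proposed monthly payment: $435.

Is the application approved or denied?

Denied

Credit score 780 ≥ 620 (meets base)
Total debts = (1,390 + 435 + 435 + 315) = 2,575. DTI: 2,575 ÷ 6,650 = 38.7%, over the 36% base limit.
Reserves = 3,260/435 = 7.5 months ≥ 3
38.7% falls in the override range (36%–41%), so the compensating-factor test applies.
Override check — reserves: 7.5 mo (short of 9); score: 780 (ok).
Compensating-factor requirement not fully met.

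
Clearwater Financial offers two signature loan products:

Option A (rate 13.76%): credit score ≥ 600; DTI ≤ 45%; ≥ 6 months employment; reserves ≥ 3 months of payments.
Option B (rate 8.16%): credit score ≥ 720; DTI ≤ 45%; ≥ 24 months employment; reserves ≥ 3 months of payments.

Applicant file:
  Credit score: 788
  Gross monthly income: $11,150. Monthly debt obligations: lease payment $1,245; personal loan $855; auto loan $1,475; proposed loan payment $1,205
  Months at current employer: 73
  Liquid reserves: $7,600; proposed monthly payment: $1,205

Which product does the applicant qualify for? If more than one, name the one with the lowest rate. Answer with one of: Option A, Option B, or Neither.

Total debts = (1,245 + 855 + 1,475 + 1,205) = 4,780; DTI = 4,780/11,150 = 42.9%.
Reserves = 7,600/1,205 = 6.3 months.
Option A: score 788 ≥ 600; DTI 42.9% ≤ 45%; employment 73 ≥ 6 mo; reserves 6.3 ≥ 3 mo → qualifies.
Option B: score 788 ≥ 720; DTI 42.9% ≤ 45%; employment 73 ≥ 24 mo; reserves 6.3 ≥ 3 mo → qualifies.
Qualifying: Option A, Option B. Lowest rate is 8.16% → Option B.

Option B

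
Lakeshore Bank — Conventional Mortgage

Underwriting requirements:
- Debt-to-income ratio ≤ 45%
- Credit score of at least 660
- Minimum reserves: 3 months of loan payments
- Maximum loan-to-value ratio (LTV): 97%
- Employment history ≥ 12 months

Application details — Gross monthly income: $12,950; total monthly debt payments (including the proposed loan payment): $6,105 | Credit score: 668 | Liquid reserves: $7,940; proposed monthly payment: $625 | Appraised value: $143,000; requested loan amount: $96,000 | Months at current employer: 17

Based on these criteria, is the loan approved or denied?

Denied

DTI = 6,105/12,950 = 47.1% > 45%
Credit score 668 ≥ 660 (meets)
Reserves = 7,940/625 = 12.7 months ≥ 3
LTV: 96,000 ÷ 143,000 = 67.1%, within 97% cap
Employment 17 ≥ 12 months
Fails on DTI.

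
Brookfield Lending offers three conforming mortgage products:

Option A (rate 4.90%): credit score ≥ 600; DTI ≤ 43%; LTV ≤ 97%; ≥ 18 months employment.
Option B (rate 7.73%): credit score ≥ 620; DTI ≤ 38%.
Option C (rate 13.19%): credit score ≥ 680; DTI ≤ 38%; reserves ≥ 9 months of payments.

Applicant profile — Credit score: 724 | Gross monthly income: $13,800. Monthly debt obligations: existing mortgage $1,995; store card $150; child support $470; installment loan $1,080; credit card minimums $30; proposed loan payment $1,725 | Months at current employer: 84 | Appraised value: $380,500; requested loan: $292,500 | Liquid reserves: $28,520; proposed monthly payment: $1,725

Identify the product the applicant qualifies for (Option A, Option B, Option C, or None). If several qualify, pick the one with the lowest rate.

Option A

Total debts = (1,995 + 150 + 470 + 1,080 + 30 + 1,725) = 5,450; DTI = 5,450/13,800 = 39.5%.
LTV = 292,500/380,500 = 76.9%.
Reserves = 28,520/1,725 = 16.5 months.
Option A: score 724 ≥ 600; DTI 39.5% ≤ 43%; LTV 76.9% ≤ 97%; employment 84 ≥ 18 mo → qualifies.
Option B: score 724 ≥ 620; DTI 39.5% > 38% → does not qualify.
Option C: score 724 ≥ 680; DTI 39.5% > 38%; reserves 16.5 ≥ 9 mo → does not qualify.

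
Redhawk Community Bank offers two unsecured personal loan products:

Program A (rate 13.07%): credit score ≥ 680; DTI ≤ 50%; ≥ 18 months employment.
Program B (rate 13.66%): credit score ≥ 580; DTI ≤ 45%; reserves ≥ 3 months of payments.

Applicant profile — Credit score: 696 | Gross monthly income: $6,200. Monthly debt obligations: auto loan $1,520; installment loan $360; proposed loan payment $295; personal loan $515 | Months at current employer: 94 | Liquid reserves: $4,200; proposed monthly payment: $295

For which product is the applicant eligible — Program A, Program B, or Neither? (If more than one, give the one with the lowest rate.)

Program A

Total debts = (1,520 + 360 + 295 + 515) = 2,690; DTI = 2,690/6,200 = 43.4%.
Reserves = 4,200/295 = 14.2 months.
Program A: score 696 ≥ 680; DTI 43.4% ≤ 50%; employment 94 ≥ 18 mo → qualifies.
Program B: score 696 ≥ 580; DTI 43.4% ≤ 45%; reserves 14.2 ≥ 3 mo → qualifies.
Qualifying: Program A, Program B. Lowest rate is 13.07% → Program A.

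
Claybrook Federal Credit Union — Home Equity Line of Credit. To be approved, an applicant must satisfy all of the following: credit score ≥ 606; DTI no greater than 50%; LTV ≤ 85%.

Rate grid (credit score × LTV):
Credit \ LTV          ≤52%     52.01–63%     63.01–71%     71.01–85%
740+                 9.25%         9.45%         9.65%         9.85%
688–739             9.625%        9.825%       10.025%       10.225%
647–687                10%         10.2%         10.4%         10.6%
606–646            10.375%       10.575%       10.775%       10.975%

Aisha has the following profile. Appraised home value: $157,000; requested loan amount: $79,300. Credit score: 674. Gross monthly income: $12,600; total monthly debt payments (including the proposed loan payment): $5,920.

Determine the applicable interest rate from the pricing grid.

10%

Credit score 674 ≥ 606; DTI = 5,920/12,600 = 47% ≤ 50%
LTV = 79,300/157,000 = 50.5% ≤ 85%
Credit 674 → row 647–687; LTV 50.5% → column ≤52%. Grid cell → 10%.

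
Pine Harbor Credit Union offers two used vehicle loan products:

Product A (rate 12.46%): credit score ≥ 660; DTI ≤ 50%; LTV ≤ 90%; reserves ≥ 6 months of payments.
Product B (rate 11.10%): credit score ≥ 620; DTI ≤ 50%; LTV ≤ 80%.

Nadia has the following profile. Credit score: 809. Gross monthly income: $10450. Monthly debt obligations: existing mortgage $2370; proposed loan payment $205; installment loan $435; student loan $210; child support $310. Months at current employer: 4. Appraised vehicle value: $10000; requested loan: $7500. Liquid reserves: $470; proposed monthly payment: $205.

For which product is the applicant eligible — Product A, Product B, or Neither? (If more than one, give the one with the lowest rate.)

Product B

Total debts = (2,370 + 205 + 435 + 210 + 310) = 3,530; DTI = 3,530/10,450 = 33.8%.
LTV = 7,500/10,000 = 75%.
Reserves = 470/205 = 2.3 months.
Product A: score 809 ≥ 660; DTI 33.8% ≤ 50%; LTV 75% ≤ 90%; reserves 2.3 < 6 mo → does not qualify.
Product B: score 809 ≥ 620; DTI 33.8% ≤ 50%; LTV 75% ≤ 80% → qualifies.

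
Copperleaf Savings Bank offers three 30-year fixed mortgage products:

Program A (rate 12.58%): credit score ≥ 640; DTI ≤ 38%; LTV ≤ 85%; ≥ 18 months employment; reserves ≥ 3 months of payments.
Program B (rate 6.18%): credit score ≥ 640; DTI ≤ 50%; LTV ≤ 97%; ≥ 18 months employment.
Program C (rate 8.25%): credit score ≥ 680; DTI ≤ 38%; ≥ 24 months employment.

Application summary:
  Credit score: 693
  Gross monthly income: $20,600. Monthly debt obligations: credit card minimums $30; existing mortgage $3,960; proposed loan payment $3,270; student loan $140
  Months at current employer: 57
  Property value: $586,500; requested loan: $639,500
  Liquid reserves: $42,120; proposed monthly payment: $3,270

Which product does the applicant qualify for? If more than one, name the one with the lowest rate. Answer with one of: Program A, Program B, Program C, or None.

Program C

Total debts = (30 + 3,960 + 3,270 + 140) = 7,400; DTI = 7,400/20,600 = 35.9%.
LTV = 639,500/586,500 = 109%.
Reserves = 42,120/3,270 = 12.9 months.
Program A: score 693 ≥ 640; DTI 35.9% ≤ 38%; LTV 109% > 85%; employment 57 ≥ 18 mo; reserves 12.9 ≥ 3 mo → does not qualify.
Program B: score 693 ≥ 640; DTI 35.9% ≤ 50%; LTV 109% > 97%; employment 57 ≥ 18 mo → does not qualify.
Program C: score 693 ≥ 680; DTI 35.9% ≤ 38%; employment 57 ≥ 24 mo → qualifies.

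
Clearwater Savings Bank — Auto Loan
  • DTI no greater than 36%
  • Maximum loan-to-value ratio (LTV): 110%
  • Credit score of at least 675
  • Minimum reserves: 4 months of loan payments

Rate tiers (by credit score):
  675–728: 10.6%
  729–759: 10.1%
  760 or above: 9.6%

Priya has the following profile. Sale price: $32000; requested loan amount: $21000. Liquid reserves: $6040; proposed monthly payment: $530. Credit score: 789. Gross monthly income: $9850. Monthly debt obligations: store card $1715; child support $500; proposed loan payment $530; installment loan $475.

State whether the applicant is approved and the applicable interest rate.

Credit score 789 ≥ 675 (meets minimum)
LTV = 21,000/32,000 = 65.6% ≤ 110%
Reserves = 6,040/530 = 11.4 months ≥ 4
Total monthly debts = (1,715 + 500 + 530 + 475) = 3,220. Debt-to-income = 3,220/9,850 = 32.7% — meets 36% limit
All requirements met. Score 789 falls in the 760 or above tier → 9.6%.

Approved at 9.6%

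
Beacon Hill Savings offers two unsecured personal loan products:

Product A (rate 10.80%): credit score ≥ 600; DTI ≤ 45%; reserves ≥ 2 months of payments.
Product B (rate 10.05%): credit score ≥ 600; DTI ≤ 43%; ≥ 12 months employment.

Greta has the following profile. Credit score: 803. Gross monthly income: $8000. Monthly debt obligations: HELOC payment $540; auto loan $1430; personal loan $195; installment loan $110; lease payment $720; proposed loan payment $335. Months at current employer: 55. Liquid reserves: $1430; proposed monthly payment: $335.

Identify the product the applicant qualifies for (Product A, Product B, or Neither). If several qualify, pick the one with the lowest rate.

Product B

Total debts = (540 + 1,430 + 195 + 110 + 720 + 335) = 3,330; DTI = 3,330/8,000 = 41.6%.
Reserves = 1,430/335 = 4.3 months.
Product A: score 803 ≥ 600; DTI 41.6% ≤ 45%; reserves 4.3 ≥ 2 mo → qualifies.
Product B: score 803 ≥ 600; DTI 41.6% ≤ 43%; employment 55 ≥ 12 mo → qualifies.
Qualifying: Product A, Product B. Lowest rate is 10.05% → Product B.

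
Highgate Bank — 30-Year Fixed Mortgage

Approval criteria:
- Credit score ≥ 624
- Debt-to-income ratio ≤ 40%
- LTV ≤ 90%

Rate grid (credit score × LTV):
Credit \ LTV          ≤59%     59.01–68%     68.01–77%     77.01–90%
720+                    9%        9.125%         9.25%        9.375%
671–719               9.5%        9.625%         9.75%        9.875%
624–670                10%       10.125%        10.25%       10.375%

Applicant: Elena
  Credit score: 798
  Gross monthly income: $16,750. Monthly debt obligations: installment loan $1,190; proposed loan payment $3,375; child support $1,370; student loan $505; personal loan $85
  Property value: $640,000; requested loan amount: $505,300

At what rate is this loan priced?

Credit score 798 ≥ 624; Total monthly debts = (1,190 + 3,375 + 1,370 + 505 + 85) = 6,525. Debt-to-income = 6,525/16,750 = 39% — meets 40% limit
LTV = 505,300/640,000 = 79% ≤ 90%
Score 798 is in the 720+ band; LTV 79% is in the 77.01–90% band → 9.375%.

9.375%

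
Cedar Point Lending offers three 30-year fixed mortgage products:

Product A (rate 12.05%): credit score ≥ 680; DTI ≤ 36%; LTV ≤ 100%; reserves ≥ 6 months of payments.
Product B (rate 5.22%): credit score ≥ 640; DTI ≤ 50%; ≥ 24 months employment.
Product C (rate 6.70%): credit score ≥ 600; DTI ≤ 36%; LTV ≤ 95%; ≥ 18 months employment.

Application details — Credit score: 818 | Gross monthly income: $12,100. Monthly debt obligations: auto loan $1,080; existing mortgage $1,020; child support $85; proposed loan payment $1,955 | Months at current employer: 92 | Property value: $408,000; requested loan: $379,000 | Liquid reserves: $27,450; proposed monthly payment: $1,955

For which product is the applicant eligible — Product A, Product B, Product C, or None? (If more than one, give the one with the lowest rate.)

Product B

Total debts = (1,080 + 1,020 + 85 + 1,955) = 4,140; DTI = 4,140/12,100 = 34.2%.
LTV = 379,000/408,000 = 92.9%.
Reserves = 27,450/1,955 = 14.0 months.
Product A: score 818 ≥ 680; DTI 34.2% ≤ 36%; LTV 92.9% ≤ 100%; reserves 14.0 ≥ 6 mo → qualifies.
Product B: score 818 ≥ 640; DTI 34.2% ≤ 50%; employment 92 ≥ 24 mo → qualifies.
Product C: score 818 ≥ 600; DTI 34.2% ≤ 36%; LTV 92.9% ≤ 95%; employment 92 ≥ 18 mo → qualifies.
Qualifying: Product A, Product B, Product C. Lowest rate is 5.22% → Product B.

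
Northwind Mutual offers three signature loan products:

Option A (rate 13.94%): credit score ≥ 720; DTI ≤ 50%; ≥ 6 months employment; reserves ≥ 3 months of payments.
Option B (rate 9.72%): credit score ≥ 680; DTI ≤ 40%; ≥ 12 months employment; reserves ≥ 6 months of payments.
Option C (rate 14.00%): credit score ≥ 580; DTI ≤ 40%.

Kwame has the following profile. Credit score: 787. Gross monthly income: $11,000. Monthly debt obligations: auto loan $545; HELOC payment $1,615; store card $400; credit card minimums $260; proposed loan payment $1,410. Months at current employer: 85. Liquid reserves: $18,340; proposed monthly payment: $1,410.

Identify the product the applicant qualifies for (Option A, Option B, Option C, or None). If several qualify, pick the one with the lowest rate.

Total debts = (545 + 1,615 + 400 + 260 + 1,410) = 4,230; DTI = 4,230/11,000 = 38.5%.
Reserves = 18,340/1,410 = 13.0 months.
Option A: score 787 ≥ 720; DTI 38.5% ≤ 50%; employment 85 ≥ 6 mo; reserves 13.0 ≥ 3 mo → qualifies.
Option B: score 787 ≥ 680; DTI 38.5% ≤ 40%; employment 85 ≥ 12 mo; reserves 13.0 ≥ 6 mo → qualifies.
Option C: score 787 ≥ 580; DTI 38.5% ≤ 40% → qualifies.
Qualifying: Option A, Option B, Option C. Lowest rate is 9.72% → Option B.

Option B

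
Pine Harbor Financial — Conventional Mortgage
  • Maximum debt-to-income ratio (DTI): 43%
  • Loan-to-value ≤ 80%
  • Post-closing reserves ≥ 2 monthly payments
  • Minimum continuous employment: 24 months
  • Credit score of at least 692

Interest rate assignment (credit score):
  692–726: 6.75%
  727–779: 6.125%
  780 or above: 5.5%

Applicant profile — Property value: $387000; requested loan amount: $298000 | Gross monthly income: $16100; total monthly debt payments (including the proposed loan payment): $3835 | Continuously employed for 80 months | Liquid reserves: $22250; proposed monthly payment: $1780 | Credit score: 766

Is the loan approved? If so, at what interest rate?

Approved at 6.125%

Credit score 766 ≥ 692 (meets minimum)
Employment 80 ≥ 24 months
DTI: 3,835 ÷ 16,100 = 23.8%, within the 43% cap
LTV = 298,000/387,000 = 77% ≤ 80%
Reserves = 22,250/1,780 = 12.5 months ≥ 2
All requirements met. Score 766 falls in the 727–779 tier → 6.125%.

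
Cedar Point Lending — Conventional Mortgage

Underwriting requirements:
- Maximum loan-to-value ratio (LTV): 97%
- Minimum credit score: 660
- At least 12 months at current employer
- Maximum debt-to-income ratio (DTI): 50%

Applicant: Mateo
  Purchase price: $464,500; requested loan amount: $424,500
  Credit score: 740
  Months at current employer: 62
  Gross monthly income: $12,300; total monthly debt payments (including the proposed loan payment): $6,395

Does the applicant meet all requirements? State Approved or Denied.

LTV: 424,500 ÷ 464,500 = 91.4%, within 97% cap
Credit score 740 ≥ 660 (meets)
Employment 62 ≥ 12 months
DTI = 6,395/12,300 = 52% > 50%
Fails on DTI.

Denied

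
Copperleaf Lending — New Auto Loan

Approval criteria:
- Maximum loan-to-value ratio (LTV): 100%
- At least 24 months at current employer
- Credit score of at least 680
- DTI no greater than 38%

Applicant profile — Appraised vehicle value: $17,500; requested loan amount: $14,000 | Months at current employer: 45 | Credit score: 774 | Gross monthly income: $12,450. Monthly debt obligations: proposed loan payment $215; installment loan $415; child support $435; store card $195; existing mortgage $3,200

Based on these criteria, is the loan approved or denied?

LTV = 14,000/17,500 = 80% ≤ 100%
Employment 45 ≥ 24 months
Credit score 774 ≥ 680 (meets)
Total monthly debts = (215 + 415 + 435 + 195 + 3,200) = 4,460. DTI: 4,460 ÷ 12,450 = 35.8%, within the 38% cap
All criteria satisfied.

Approved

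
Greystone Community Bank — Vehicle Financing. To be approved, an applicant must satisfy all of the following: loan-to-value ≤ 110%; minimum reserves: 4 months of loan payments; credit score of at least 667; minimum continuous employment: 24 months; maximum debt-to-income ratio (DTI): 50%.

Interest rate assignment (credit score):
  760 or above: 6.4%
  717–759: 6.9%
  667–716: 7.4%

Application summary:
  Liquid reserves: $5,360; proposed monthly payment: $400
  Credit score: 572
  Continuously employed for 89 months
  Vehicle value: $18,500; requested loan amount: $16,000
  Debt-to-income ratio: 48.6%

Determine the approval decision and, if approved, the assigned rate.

Denied

Credit score 572 < 667 (below minimum)
Reserves = 5,360/400 = 13.4 months ≥ 4
Loan-to-value = 16,000/18,500 = 86.5% — pass (110% max)
Debt-to-income 48.6% vs 50% cap — pass
Employment 89 ≥ 24 months
Not all requirements met → denied.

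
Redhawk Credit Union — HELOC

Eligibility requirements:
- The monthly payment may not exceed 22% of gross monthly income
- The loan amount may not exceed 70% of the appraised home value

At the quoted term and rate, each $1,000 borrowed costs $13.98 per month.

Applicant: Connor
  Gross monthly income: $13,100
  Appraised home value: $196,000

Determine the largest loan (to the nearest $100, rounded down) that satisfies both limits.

Payment cap: 22% × $13,100 = $2,882/month.
At $13.98 per $1,000, that supports 2,882/13.98 × 1,000 ≈ $206,151 → $206,100.
LTV cap: 70% × $196,000 = $137,200 → $137,200.
Binding constraint: loan-to-value.

$137,200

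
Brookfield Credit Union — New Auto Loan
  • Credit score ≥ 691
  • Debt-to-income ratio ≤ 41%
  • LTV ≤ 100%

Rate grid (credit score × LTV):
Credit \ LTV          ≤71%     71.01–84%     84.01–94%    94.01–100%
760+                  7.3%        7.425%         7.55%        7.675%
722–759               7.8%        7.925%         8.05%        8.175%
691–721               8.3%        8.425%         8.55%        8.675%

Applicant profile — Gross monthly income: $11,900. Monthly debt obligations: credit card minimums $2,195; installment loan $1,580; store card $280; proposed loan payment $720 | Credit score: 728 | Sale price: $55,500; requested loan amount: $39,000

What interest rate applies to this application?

Credit score 728 ≥ 691; Total monthly debts = (2,195 + 1,580 + 280 + 720) = 4,775. Debt-to-income = 4,775/11,900 = 40.1% — meets 41% limit
LTV = 39,000/55,500 = 70.3% ≤ 100%
Credit 728 → row 722–759; LTV 70.3% → column ≤71%. Grid cell → 7.8%.

7.8%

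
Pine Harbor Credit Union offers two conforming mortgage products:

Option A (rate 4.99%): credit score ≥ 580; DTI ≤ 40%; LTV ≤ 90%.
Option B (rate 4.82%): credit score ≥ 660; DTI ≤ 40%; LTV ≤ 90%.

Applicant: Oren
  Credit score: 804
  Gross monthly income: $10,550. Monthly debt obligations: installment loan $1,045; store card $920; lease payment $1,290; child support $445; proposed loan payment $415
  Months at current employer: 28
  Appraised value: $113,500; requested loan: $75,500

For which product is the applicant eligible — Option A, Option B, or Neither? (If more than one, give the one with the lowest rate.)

Total debts = (1,045 + 920 + 1,290 + 445 + 415) = 4,115; DTI = 4,115/10,550 = 39%.
LTV = 75,500/113,500 = 66.5%.
Option A: score 804 ≥ 580; DTI 39% ≤ 40%; LTV 66.5% ≤ 90% → qualifies.
Option B: score 804 ≥ 660; DTI 39% ≤ 40%; LTV 66.5% ≤ 90% → qualifies.
Qualifying: Option A, Option B. Lowest rate is 4.82% → Option B.

Option B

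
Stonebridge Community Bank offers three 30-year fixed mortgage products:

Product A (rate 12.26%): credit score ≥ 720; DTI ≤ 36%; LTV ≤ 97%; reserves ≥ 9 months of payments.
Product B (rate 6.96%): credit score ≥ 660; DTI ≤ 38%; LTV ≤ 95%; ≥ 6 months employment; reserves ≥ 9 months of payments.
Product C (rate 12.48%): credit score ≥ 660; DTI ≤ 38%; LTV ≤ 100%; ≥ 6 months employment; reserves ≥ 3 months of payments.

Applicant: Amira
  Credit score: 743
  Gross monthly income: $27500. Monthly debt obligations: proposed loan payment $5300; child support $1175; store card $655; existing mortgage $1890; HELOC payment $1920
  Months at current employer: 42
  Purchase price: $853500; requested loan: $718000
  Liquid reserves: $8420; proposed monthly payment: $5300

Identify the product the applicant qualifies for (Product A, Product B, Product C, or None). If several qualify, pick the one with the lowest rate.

Total debts = (5,300 + 1,175 + 655 + 1,890 + 1,920) = 10,940; DTI = 10,940/27,500 = 39.8%.
LTV = 718,000/853,500 = 84.1%.
Reserves = 8,420/5,300 = 1.6 months.
Product A: score 743 ≥ 720; DTI 39.8% > 36%; LTV 84.1% ≤ 97%; reserves 1.6 < 9 mo → does not qualify.
Product B: score 743 ≥ 660; DTI 39.8% > 38%; LTV 84.1% ≤ 95%; employment 42 ≥ 6 mo; reserves 1.6 < 9 mo → does not qualify.
Product C: score 743 ≥ 660; DTI 39.8% > 38%; LTV 84.1% ≤ 100%; employment 42 ≥ 6 mo; reserves 1.6 < 3 mo → does not qualify.

None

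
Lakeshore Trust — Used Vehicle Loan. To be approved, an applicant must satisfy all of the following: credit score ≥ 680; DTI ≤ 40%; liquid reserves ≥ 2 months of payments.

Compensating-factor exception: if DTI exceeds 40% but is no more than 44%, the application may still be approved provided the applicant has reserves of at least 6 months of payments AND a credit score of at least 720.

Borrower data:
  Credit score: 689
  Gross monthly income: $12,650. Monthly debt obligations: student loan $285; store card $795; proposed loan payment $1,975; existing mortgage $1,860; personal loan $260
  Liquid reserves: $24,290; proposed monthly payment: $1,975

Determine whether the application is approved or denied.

Credit score 689 ≥ 680 (meets base)
Total debts = (285 + 795 + 1,975 + 1,860 + 260) = 5,175. DTI: 5,175 ÷ 12,650 = 40.9%, over the 40% base limit.
Liquid reserves cover 24,290/1,975 = 12.3 months — ≥ 2 required
40.9% falls in the override range (40%–44%), so the compensating-factor test applies.
Override check — reserves: 12.3 mo (ok); score: 689 (below 720).
Override conditions not both satisfied; exception does not apply.

Denied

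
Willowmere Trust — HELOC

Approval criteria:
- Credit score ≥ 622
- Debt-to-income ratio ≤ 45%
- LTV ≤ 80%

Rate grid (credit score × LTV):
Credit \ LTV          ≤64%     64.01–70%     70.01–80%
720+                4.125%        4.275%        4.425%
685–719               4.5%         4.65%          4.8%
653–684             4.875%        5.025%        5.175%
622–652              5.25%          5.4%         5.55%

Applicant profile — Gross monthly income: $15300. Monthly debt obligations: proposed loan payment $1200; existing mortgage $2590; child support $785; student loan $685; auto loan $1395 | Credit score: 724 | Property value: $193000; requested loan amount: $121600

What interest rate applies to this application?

Credit score 724 ≥ 622; Total monthly debts = (1,200 + 2,590 + 785 + 685 + 1,395) = 6,655. DTI = 6,655/15,300 = 43.5% ≤ 45%
Loan-to-value = 121,600/193,000 = 63% — pass (80% max)
Credit 724 → row 720+; LTV 63% → column ≤64%. Grid cell → 4.125%.

4.125%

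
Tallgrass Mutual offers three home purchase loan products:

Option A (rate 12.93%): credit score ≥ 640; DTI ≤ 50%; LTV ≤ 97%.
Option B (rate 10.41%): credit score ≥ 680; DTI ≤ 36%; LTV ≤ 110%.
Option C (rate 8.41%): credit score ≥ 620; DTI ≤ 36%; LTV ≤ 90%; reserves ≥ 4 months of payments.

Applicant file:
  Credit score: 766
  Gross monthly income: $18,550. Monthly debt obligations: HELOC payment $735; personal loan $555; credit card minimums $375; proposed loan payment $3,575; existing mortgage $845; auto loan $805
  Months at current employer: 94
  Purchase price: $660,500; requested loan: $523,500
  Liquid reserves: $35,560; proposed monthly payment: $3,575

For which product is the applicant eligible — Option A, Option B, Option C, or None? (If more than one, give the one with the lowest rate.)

Total debts = (735 + 555 + 375 + 3,575 + 845 + 805) = 6,890; DTI = 6,890/18,550 = 37.1%.
LTV = 523,500/660,500 = 79.3%.
Reserves = 35,560/3,575 = 9.9 months.
Option A: score 766 ≥ 640; DTI 37.1% ≤ 50%; LTV 79.3% ≤ 97% → qualifies.
Option B: score 766 ≥ 680; DTI 37.1% > 36%; LTV 79.3% ≤ 110% → does not qualify.
Option C: score 766 ≥ 620; DTI 37.1% > 36%; LTV 79.3% ≤ 90%; reserves 9.9 ≥ 4 mo → does not qualify.

Option A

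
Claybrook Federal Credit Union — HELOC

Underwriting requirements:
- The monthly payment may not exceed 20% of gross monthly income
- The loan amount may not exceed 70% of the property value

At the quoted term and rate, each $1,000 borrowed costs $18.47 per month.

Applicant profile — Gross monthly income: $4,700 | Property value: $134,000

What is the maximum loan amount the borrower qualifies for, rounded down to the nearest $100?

$50,800

Payment cap: 20% × $4,700 = $940/month.
At $18.47 per $1,000, that supports 940/18.47 × 1,000 ≈ $50,893 → $50,800.
LTV cap: 70% × $134,000 = $93,800 → $93,800.
Binding constraint: payment-to-income.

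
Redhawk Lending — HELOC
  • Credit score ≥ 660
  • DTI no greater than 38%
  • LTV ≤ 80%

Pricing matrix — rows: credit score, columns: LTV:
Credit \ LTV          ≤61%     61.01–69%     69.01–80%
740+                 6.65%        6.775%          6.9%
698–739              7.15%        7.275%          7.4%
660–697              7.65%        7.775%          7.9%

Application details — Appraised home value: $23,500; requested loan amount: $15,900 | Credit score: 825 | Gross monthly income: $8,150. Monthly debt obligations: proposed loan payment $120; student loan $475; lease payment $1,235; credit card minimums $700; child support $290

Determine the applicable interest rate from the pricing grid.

Credit score 825 ≥ 660; Total monthly debts = (120 + 475 + 1,235 + 700 + 290) = 2,820. DTI = 2,820/8,150 = 34.6% ≤ 38%
LTV: 15,900 ÷ 23,500 = 67.7%, within 80% cap
Credit 825 → row 740+; LTV 67.7% → column 61.01–69%. Grid cell → 6.775%.

6.775%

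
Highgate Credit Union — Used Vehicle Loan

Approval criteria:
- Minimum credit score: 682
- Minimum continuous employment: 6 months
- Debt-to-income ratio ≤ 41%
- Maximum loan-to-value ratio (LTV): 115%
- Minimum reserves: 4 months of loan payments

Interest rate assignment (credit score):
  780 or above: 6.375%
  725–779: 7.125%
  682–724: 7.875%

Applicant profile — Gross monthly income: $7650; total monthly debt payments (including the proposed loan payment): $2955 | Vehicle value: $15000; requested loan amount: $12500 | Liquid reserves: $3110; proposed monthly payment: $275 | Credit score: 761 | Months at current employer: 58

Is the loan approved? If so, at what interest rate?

Approved at 7.125%

Credit score 761 ≥ 682 (meets minimum)
LTV: 12,500 ÷ 15,000 = 83.3%, within 115% cap
Liquid reserves cover 3,110/275 = 11.3 months — ≥ 4 required
Employment 58 ≥ 6 months
DTI: 2,955 ÷ 7,650 = 38.6%, within the 41% cap
All requirements met. Score 761 falls in the 725–779 tier → 7.125%.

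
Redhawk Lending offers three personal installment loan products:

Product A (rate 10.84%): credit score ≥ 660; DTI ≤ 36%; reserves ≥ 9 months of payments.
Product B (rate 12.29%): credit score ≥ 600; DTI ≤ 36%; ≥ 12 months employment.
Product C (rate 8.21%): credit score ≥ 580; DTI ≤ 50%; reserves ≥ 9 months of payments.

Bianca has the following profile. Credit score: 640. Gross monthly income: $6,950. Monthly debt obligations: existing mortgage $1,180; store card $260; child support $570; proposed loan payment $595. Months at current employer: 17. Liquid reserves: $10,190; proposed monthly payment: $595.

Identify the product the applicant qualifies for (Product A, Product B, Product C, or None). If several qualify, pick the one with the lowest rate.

Total debts = (1,180 + 260 + 570 + 595) = 2,605; DTI = 2,605/6,950 = 37.5%.
Reserves = 10,190/595 = 17.1 months.
Product A: score 640 < 660; DTI 37.5% > 36%; reserves 17.1 ≥ 9 mo → does not qualify.
Product B: score 640 ≥ 600; DTI 37.5% > 36%; employment 17 ≥ 12 mo → does not qualify.
Product C: score 640 ≥ 580; DTI 37.5% ≤ 50%; reserves 17.1 ≥ 9 mo → qualifies.

Product C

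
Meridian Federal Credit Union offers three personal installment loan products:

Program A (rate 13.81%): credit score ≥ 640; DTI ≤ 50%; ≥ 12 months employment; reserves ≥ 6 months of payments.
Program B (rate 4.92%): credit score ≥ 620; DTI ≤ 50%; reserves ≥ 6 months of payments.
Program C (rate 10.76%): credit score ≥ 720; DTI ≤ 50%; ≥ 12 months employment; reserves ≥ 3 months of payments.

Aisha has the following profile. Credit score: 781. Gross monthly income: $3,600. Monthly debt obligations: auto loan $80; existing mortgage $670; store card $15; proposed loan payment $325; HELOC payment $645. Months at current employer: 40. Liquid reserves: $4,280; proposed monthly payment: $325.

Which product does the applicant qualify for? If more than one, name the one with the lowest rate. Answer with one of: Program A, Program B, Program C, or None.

Total debts = (80 + 670 + 15 + 325 + 645) = 1,735; DTI = 1,735/3,600 = 48.2%.
Reserves = 4,280/325 = 13.2 months.
Program A: score 781 ≥ 640; DTI 48.2% ≤ 50%; employment 40 ≥ 12 mo; reserves 13.2 ≥ 6 mo → qualifies.
Program B: score 781 ≥ 620; DTI 48.2% ≤ 50%; reserves 13.2 ≥ 6 mo → qualifies.
Program C: score 781 ≥ 720; DTI 48.2% ≤ 50%; employment 40 ≥ 12 mo; reserves 13.2 ≥ 3 mo → qualifies.
Qualifying: Program A, Program B, Program C. Lowest rate is 4.92% → Program B.

Program B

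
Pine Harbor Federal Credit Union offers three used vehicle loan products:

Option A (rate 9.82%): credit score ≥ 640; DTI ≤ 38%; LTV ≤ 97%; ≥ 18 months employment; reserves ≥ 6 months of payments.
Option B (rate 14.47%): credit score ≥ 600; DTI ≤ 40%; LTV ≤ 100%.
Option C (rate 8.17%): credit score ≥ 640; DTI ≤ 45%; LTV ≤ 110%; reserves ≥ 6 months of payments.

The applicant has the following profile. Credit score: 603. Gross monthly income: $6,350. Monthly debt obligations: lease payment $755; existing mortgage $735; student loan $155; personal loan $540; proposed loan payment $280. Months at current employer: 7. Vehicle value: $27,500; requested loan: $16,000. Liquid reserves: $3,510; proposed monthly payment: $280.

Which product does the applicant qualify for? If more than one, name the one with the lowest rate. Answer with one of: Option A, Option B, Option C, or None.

Total debts = (755 + 735 + 155 + 540 + 280) = 2,465; DTI = 2,465/6,350 = 38.8%.
LTV = 16,000/27,500 = 58.2%.
Reserves = 3,510/280 = 12.5 months.
Option A: score 603 < 640; DTI 38.8% > 38%; LTV 58.2% ≤ 97%; employment 7 < 18 mo; reserves 12.5 ≥ 6 mo → does not qualify.
Option B: score 603 ≥ 600; DTI 38.8% ≤ 40%; LTV 58.2% ≤ 100% → qualifies.
Option C: score 603 < 640; DTI 38.8% ≤ 45%; LTV 58.2% ≤ 110%; reserves 12.5 ≥ 6 mo → does not qualify.

Option B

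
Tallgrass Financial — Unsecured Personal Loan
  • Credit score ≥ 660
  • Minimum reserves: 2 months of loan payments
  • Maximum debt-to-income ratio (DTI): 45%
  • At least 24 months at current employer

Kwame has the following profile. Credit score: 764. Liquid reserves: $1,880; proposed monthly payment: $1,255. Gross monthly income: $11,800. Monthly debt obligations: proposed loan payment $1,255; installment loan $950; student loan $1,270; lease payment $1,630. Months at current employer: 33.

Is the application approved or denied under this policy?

Credit score 764 ≥ 660 (meets)
Reserves: 1,880 ÷ 1,255 = 1.5 months (below 2-month minimum)
Total monthly debts = (1,255 + 950 + 1,270 + 1,630) = 5,105. DTI = 5,105/11,800 = 43.3% ≤ 45%
Employment 33 ≥ 24 months
Fails on reserves.

Denied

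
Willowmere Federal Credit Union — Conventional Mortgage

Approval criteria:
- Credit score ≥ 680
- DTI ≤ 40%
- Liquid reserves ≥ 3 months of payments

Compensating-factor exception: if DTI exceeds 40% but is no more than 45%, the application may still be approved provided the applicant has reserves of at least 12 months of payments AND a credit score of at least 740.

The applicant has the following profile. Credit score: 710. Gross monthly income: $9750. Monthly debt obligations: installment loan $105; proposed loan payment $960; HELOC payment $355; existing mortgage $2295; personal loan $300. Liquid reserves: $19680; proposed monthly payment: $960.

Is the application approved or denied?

Credit score 710 ≥ 680 (meets base)
Total debts = (105 + 960 + 355 + 2,295 + 300) = 4,015. DTI: 4,015 ÷ 9,750 = 41.2%, over the 40% base limit.
Liquid reserves cover 19,680/960 = 20.5 months — ≥ 3 required
DTI 41.2% is within the 40%–45% exception band; checking compensating factors.
Override check — reserves: 20.5 mo (ok); score: 710 (below 740).
Override conditions not both satisfied; exception does not apply.

Denied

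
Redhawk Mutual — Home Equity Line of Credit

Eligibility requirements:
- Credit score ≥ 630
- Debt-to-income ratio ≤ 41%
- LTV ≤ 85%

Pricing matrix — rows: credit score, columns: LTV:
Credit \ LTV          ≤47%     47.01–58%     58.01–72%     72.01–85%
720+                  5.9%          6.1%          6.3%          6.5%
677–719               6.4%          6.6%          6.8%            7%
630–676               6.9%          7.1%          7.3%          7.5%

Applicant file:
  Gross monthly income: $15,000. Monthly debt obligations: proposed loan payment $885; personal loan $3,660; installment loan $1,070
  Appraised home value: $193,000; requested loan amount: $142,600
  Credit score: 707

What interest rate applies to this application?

Credit score 707 ≥ 630; Total monthly debts = (885 + 3,660 + 1,070) = 5,615. Debt-to-income = 5,615/15,000 = 37.4% — meets 41% limit
Loan-to-value = 142,600/193,000 = 73.9% — pass (85% max)
Credit 707 → row 677–719; LTV 73.9% → column 72.01–85%. Grid cell → 7%.

7%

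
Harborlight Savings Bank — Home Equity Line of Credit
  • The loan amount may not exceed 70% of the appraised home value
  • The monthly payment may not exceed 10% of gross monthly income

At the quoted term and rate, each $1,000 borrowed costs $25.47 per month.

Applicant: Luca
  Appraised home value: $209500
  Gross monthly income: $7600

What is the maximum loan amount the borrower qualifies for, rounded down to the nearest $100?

$29,800

Payment cap: 10% × $7,600 = $760/month.
At $25.47 per $1,000, that supports 760/25.47 × 1,000 ≈ $29,839 → $29,800.
LTV cap: 70% × $209,500 = $146,650 → $146,600.
Binding constraint: payment-to-income.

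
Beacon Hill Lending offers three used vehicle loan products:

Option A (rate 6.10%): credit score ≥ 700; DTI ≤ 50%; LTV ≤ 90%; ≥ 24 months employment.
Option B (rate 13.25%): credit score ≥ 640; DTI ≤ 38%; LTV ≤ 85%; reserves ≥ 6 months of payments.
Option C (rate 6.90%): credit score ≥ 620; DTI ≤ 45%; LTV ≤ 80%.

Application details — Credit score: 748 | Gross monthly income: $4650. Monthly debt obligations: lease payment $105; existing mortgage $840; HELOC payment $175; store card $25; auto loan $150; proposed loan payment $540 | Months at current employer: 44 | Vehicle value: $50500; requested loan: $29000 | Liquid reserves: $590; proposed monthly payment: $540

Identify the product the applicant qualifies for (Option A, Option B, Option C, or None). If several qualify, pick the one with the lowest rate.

Total debts = (105 + 840 + 175 + 25 + 150 + 540) = 1,835; DTI = 1,835/4,650 = 39.5%.
LTV = 29,000/50,500 = 57.4%.
Reserves = 590/540 = 1.1 months.
Option A: score 748 ≥ 700; DTI 39.5% ≤ 50%; LTV 57.4% ≤ 90%; employment 44 ≥ 24 mo → qualifies.
Option B: score 748 ≥ 640; DTI 39.5% > 38%; LTV 57.4% ≤ 85%; reserves 1.1 < 6 mo → does not qualify.
Option C: score 748 ≥ 620; DTI 39.5% ≤ 45%; LTV 57.4% ≤ 80% → qualifies.
Qualifying: Option A, Option C. Lowest rate is 6.10% → Option A.

Option A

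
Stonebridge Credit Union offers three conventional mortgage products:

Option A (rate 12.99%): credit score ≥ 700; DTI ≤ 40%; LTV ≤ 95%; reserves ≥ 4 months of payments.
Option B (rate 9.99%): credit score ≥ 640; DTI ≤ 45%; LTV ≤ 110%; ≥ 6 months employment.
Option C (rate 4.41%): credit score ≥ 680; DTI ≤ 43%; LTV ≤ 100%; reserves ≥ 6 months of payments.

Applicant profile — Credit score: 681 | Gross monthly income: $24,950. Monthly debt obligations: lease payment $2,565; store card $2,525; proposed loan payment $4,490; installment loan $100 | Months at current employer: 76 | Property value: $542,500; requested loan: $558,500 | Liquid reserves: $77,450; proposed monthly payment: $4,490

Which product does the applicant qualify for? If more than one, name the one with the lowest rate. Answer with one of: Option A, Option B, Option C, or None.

Option B

Total debts = (2,565 + 2,525 + 4,490 + 100) = 9,680; DTI = 9,680/24,950 = 38.8%.
LTV = 558,500/542,500 = 102.9%.
Reserves = 77,450/4,490 = 17.2 months.
Option A: score 681 < 700; DTI 38.8% ≤ 40%; LTV 102.9% > 95%; reserves 17.2 ≥ 4 mo → does not qualify.
Option B: score 681 ≥ 640; DTI 38.8% ≤ 45%; LTV 102.9% ≤ 110%; employment 76 ≥ 6 mo → qualifies.
Option C: score 681 ≥ 680; DTI 38.8% ≤ 43%; LTV 102.9% > 100%; reserves 17.2 ≥ 6 mo → does not qualify.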